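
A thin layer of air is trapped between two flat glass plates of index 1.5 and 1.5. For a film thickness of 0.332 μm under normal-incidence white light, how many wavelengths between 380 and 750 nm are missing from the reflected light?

1

Ray reflecting at the top interface goes from n = 1.5 toward n = 1.0: no phase shift.
At the lower boundary (n = 1.0 to n = 1.5) the reflected ray undergoes a half-wave phase shift.
The two reflections differ by half a wavelength.
With one net inversion, destructive interference in reflection requires 2 n t = m λ.
λ = 2 n t / m = 664 / m nm.
m=1: 664 nm (visible); m=2: 332 nm (UV).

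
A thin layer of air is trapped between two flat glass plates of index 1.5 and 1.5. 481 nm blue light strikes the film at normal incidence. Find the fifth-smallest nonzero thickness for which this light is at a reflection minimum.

At the upper boundary (n = 1.5 to n = 1.0) the reflected ray undergoes no phase shift.
Ray reflecting at the bottom interface goes from n = 1.0 toward n = 1.5: a half-wave phase shift.
Net: one phase inversion between the two reflected rays.
So the condition for destructive reflection is 2 n t = m λ.
The fifth-smallest nonzero thickness corresponds to m = 5: t = m λ / (2 n) = 5.00 × 481 / (2 × 1.0) = 1203 nm.

1203 nm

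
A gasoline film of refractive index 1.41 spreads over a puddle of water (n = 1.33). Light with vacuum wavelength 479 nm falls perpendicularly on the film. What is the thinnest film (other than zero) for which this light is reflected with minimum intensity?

170 nm

At the upper boundary (n = 1.0 to n = 1.41) the reflected ray undergoes a half-wave phase shift.
Ray reflecting at the bottom interface goes from n = 1.41 toward n = 1.33: no phase shift.
The two reflections differ by half a wavelength.
With one net inversion, destructive interference in reflection requires 2 n t = m λ.
Minimum nonzero at m = 1: t = λ / (2 n) = 479 / (2 × 1.41) = 170 nm.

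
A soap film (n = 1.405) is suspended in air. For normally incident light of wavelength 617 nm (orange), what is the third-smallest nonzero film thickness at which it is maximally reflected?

549 nm

At the upper boundary (n = 1.0 to n = 1.405) the reflected ray undergoes a half-wave phase shift.
Bottom surface (1.405 → 1.0): reflection off a lower-index medium gives no phase shift.
The two reflections differ by half a wavelength.
With one net inversion, constructive interference in reflection requires 2 n t = (m + ½) λ.
The third-smallest nonzero thickness corresponds to m = 2: t = (m + ½) λ / (2 n) = 2.50 × 617 / (2 × 1.405) = 549 nm.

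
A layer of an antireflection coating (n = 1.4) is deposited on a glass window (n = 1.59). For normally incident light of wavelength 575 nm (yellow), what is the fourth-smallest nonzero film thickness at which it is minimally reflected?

719 nm

At the upper boundary (n = 1.0 to n = 1.4) the reflected ray undergoes a half-wave phase shift.
Bottom surface (1.4 → 1.59): reflection off a higher-index medium gives a half-wave phase shift.
The two reflections carry the same phase change, so no net offset.
For dark reflection here: 2 n t = (m + ½) λ.
The fourth-smallest nonzero thickness corresponds to m = 3: t = (m + ½) λ / (2 n) = 3.50 × 575 / (2 × 1.4) = 719 nm.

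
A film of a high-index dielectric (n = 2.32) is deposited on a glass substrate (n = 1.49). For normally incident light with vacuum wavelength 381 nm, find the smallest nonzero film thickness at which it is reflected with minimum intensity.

Top surface (1.0 → 2.32): reflection off a higher-index medium gives a half-wave phase shift.
At the lower boundary (n = 2.32 to n = 1.49) the reflected ray undergoes no phase shift.
The two reflections differ by half a wavelength.
With one net inversion, destructive interference in reflection requires 2 n t = m λ.
Minimum nonzero at m = 1: t = λ / (2 n) = 381 / (2 × 2.32) = 82.1 nm.

82.1 nm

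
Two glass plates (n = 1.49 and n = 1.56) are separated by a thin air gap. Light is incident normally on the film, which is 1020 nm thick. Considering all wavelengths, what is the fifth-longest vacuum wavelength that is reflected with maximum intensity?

453 nm

Top surface (1.49 → 1.0): reflection off a lower-index medium gives no phase shift.
At the lower boundary (n = 1.0 to n = 1.56) the reflected ray undergoes a half-wave phase shift.
Exactly one π shift → a net half-wave offset.
For maximum reflection here: 2 n t = (m + ½) λ.
λ = 2 n t / (m + ½). The fifth-longest wavelength is m = 4: λ = 2 × 1.0 × 1020 / 4.50 = 453 nm.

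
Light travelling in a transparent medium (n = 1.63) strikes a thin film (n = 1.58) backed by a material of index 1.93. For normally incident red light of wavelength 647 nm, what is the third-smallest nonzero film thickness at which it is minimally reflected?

Top surface (1.63 → 1.58): reflection off a lower-index medium gives no phase shift.
Bottom surface (1.58 → 1.93): reflection off a higher-index medium gives a half-wave phase shift.
Net: one phase inversion between the two reflected rays.
For minimum reflection here: 2 n t = m λ.
The third-smallest nonzero thickness corresponds to m = 3: t = m λ / (2 n) = 3.00 × 647 / (2 × 1.58) = 614 nm.

614 nm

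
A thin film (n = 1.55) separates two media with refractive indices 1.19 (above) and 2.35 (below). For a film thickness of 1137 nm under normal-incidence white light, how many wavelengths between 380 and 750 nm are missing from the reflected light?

Top surface (1.19 → 1.55): reflection off a higher-index medium gives a half-wave phase shift.
Ray reflecting at the bottom interface goes from n = 1.55 toward n = 2.35: a half-wave phase shift.
Zero or two π shifts → no net half-wave offset.
For minimum reflection here: 2 n t = (m + ½) λ.
λ = 2 n t / (m + ½) = 3525 / (m + ½) nm.
m=4: 783 nm (IR); m=5: 641 nm (visible); m=6: 542 nm (visible); m=7: 470 nm (visible); m=8: 415 nm (visible); m=9: 371 nm (UV).

4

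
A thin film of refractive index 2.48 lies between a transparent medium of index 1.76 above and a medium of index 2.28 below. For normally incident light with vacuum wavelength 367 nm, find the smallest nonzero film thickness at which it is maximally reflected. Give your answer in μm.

At the upper boundary (n = 1.76 to n = 2.48) the reflected ray undergoes a half-wave phase shift.
At the lower boundary (n = 2.48 to n = 2.28) the reflected ray undergoes no phase shift.
The two reflections differ by half a wavelength.
With one net inversion, constructive interference in reflection requires 2 n t = (m + ½) λ.
Minimum at m = 0: t = λ / (4 n) = 367 / (4 × 2.48) = 37.0 nm.

0.0370 μm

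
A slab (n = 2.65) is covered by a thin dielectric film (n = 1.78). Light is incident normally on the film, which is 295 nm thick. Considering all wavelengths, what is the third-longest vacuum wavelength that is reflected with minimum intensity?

420 nm

At the upper boundary (n = 1.0 to n = 1.78) the reflected ray undergoes a half-wave phase shift.
At the lower boundary (n = 1.78 to n = 2.65) the reflected ray undergoes a half-wave phase shift.
Net: no relative phase inversion (both shifts match).
So the condition for destructive reflection is 2 n t = (m + ½) λ.
λ = 2 n t / (m + ½). The third-longest wavelength is m = 2: λ = 2 × 1.78 × 295 / 2.50 = 420 nm.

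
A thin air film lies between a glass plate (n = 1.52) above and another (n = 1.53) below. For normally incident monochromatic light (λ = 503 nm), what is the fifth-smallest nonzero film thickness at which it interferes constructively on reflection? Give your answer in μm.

Ray reflecting at the top interface goes from n = 1.52 toward n = 1.0: no phase shift.
At the lower boundary (n = 1.0 to n = 1.53) the reflected ray undergoes a half-wave phase shift.
The two reflections differ by half a wavelength.
So the condition for constructive reflection is 2 n t = (m + ½) λ.
The fifth-smallest nonzero thickness corresponds to m = 4: t = (m + ½) λ / (2 n) = 4.50 × 503 / (2 × 1.0) = 1132 nm.

1.13 μm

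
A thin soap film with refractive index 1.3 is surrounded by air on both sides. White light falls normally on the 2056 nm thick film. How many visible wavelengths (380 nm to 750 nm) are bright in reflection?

7

At the upper boundary (n = 1.0 to n = 1.3) the reflected ray undergoes a half-wave phase shift.
Bottom surface (1.3 → 1.0): reflection off a lower-index medium gives no phase shift.
The two reflections differ by half a wavelength.
With one net inversion, constructive interference in reflection requires 2 n t = (m + ½) λ.
λ = 2 n t / (m + ½) = 5346 / (m + ½) nm.
m=6: 822 nm (IR); m=7: 713 nm (visible); m=8: 629 nm (visible); m=9: 563 nm (visible); m=10: 509 nm (visible); m=11: 465 nm (visible); m=12: 428 nm (visible); m=13: 396 nm (visible); m=14: 369 nm (UV).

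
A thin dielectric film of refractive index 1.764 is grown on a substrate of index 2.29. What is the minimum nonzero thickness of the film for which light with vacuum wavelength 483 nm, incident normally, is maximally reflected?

137 nm

At the upper boundary (n = 1.0 to n = 1.764) the reflected ray undergoes a half-wave phase shift.
At the lower boundary (n = 1.764 to n = 2.29) the reflected ray undergoes a half-wave phase shift.
Net: no relative phase inversion (both shifts match).
With no net inversion, constructive interference in reflection requires 2 n t = m λ.
Minimum nonzero at m = 1: t = λ / (2 n) = 483 / (2 × 1.764) = 137 nm.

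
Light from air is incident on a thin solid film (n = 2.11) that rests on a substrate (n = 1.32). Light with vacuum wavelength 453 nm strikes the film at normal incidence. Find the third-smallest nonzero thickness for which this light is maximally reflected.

Top surface (1.0 → 2.11): reflection off a higher-index medium gives a half-wave phase shift.
At the lower boundary (n = 2.11 to n = 1.32) the reflected ray undergoes no phase shift.
The two reflections differ by half a wavelength.
For bright reflection here: 2 n t = (m + ½) λ.
The third-smallest nonzero thickness corresponds to m = 2: t = (m + ½) λ / (2 n) = 2.50 × 453 / (2 × 2.11) = 268 nm.

268 nm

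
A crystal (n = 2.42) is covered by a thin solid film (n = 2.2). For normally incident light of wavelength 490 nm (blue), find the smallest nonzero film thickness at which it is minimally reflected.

55.7 nm

At the upper boundary (n = 1.0 to n = 2.2) the reflected ray undergoes a half-wave phase shift.
At the lower boundary (n = 2.2 to n = 2.42) the reflected ray undergoes a half-wave phase shift.
Zero or two π shifts → no net half-wave offset.
For minimum reflection here: 2 n t = (m + ½) λ.
Minimum at m = 0: t = λ / (4 n) = 490 / (4 × 2.2) = 55.7 nm.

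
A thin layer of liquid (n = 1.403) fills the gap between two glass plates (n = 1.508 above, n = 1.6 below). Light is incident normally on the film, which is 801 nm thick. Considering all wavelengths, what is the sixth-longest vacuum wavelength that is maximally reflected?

Ray reflecting at the top interface goes from n = 1.508 toward n = 1.403: no phase shift.
Bottom surface (1.403 → 1.6): reflection off a higher-index medium gives a half-wave phase shift.
The two reflections differ by half a wavelength.
With one net inversion, constructive interference in reflection requires 2 n t = (m + ½) λ.
λ = 2 n t / (m + ½). The sixth-longest wavelength is m = 5: λ = 2 × 1.403 × 801 / 5.50 = 409 nm.

409 nm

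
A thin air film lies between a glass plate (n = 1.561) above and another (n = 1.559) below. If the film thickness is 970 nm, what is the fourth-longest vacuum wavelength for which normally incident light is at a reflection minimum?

485 nm

Ray reflecting at the top interface goes from n = 1.561 toward n = 1.0: no phase shift.
At the lower boundary (n = 1.0 to n = 1.559) the reflected ray undergoes a half-wave phase shift.
Exactly one π shift → a net half-wave offset.
So the condition for destructive reflection is 2 n t = m λ.
λ = 2 n t / m. The fourth-longest wavelength is m = 4: λ = 2 × 1.0 × 970 / 4.00 = 485 nm.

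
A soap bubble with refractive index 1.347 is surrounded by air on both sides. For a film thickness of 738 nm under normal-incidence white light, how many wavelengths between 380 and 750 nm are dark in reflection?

Top surface (1.0 → 1.347): reflection off a higher-index medium gives a half-wave phase shift.
Ray reflecting at the bottom interface goes from n = 1.347 toward n = 1.0: no phase shift.
Exactly one π shift → a net half-wave offset.
For weak reflection here: 2 n t = m λ.
λ = 2 n t / m = 1988 / m nm.
m=2: 994 nm (IR); m=3: 663 nm (visible); m=4: 497 nm (visible); m=5: 398 nm (visible); m=6: 331 nm (UV).

3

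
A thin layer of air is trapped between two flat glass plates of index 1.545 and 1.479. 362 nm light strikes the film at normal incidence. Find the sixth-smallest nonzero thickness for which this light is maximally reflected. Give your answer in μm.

0.996 μm

Top surface (1.545 → 1.0): reflection off a lower-index medium gives no phase shift.
Ray reflecting at the bottom interface goes from n = 1.0 toward n = 1.479: a half-wave phase shift.
The two reflections differ by half a wavelength.
For strong reflection here: 2 n t = (m + ½) λ.
The sixth-smallest nonzero thickness corresponds to m = 5: t = (m + ½) λ / (2 n) = 5.50 × 362 / (2 × 1.0) = 996 nm.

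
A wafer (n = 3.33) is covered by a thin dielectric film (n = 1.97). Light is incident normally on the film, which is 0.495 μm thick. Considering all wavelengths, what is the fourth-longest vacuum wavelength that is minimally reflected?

Ray reflecting at the top interface goes from n = 1.0 toward n = 1.97: a half-wave phase shift.
Ray reflecting at the bottom interface goes from n = 1.97 toward n = 3.33: a half-wave phase shift.
Net: no relative phase inversion (both shifts match).
For weak reflection here: 2 n t = (m + ½) λ.
λ = 2 n t / (m + ½). The fourth-longest wavelength is m = 3: λ = 2 × 1.97 × 495 / 3.50 = 557 nm.

557 nm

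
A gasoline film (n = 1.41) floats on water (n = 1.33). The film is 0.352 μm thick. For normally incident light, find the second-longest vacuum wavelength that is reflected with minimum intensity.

496 nm

Ray reflecting at the top interface goes from n = 1.0 toward n = 1.41: a half-wave phase shift.
Ray reflecting at the bottom interface goes from n = 1.41 toward n = 1.33: no phase shift.
Net: one phase inversion between the two reflected rays.
So the condition for destructive reflection is 2 n t = m λ.
λ = 2 n t / m. The second-longest wavelength is m = 2: λ = 2 × 1.41 × 352 / 2.00 = 496 nm.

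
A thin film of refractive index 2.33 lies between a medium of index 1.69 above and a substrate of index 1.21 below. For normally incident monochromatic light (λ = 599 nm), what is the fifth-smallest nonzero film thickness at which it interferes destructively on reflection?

643 nm

Top surface (1.69 → 2.33): reflection off a higher-index medium gives a half-wave phase shift.
Bottom surface (2.33 → 1.21): reflection off a lower-index medium gives no phase shift.
Net: one phase inversion between the two reflected rays.
With one net inversion, destructive interference in reflection requires 2 n t = m λ.
The fifth-smallest nonzero thickness corresponds to m = 5: t = m λ / (2 n) = 5.00 × 599 / (2 × 2.33) = 643 nm.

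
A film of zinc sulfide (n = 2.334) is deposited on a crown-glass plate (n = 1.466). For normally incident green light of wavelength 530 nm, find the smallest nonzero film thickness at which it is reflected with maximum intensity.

56.8 nm

At the upper boundary (n = 1.0 to n = 2.334) the reflected ray undergoes a half-wave phase shift.
Ray reflecting at the bottom interface goes from n = 2.334 toward n = 1.466: no phase shift.
Net: one phase inversion between the two reflected rays.
For bright reflection here: 2 n t = (m + ½) λ.
Minimum at m = 0: t = λ / (4 n) = 530 / (4 × 2.334) = 56.8 nm.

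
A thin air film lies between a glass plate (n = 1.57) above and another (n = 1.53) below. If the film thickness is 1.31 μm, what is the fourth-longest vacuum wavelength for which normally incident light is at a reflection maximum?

Top surface (1.57 → 1.0): reflection off a lower-index medium gives no phase shift.
Bottom surface (1.0 → 1.53): reflection off a higher-index medium gives a half-wave phase shift.
Exactly one π shift → a net half-wave offset.
For maximum reflection here: 2 n t = (m + ½) λ.
λ = 2 n t / (m + ½). The fourth-longest wavelength is m = 3: λ = 2 × 1.0 × 1310 / 3.50 = 749 nm.

749 nm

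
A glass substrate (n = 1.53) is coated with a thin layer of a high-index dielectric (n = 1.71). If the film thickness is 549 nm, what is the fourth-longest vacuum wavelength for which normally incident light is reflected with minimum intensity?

Top surface (1.0 → 1.71): reflection off a higher-index medium gives a half-wave phase shift.
Ray reflecting at the bottom interface goes from n = 1.71 toward n = 1.53: no phase shift.
Net: one phase inversion between the two reflected rays.
With one net inversion, destructive interference in reflection requires 2 n t = m λ.
λ = 2 n t / m. The fourth-longest wavelength is m = 4: λ = 2 × 1.71 × 549 / 4.00 = 469 nm.

469 nm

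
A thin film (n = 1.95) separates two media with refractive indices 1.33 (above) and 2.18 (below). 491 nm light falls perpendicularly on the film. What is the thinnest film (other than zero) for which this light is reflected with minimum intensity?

At the upper boundary (n = 1.33 to n = 1.95) the reflected ray undergoes a half-wave phase shift.
At the lower boundary (n = 1.95 to n = 2.18) the reflected ray undergoes a half-wave phase shift.
Zero or two π shifts → no net half-wave offset.
With no net inversion, destructive interference in reflection requires 2 n t = (m + ½) λ.
Minimum at m = 0: t = λ / (4 n) = 491 / (4 × 1.95) = 62.9 nm.

62.9 nm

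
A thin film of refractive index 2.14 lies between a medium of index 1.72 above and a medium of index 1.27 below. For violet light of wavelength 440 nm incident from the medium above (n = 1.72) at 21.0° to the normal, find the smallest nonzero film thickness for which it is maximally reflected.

53.7 nm

At the upper boundary (n = 1.72 to n = 2.14) the reflected ray undergoes a half-wave phase shift.
At the lower boundary (n = 2.14 to n = 1.27) the reflected ray undergoes no phase shift.
The two reflections differ by half a wavelength.
For bright reflection here: 2 n t cos θ_r = (m + ½) λ.
Snell's law: 1.72 sin 21.0° = 2.14 sin θ_r → sin θ_r = 0.288, cos θ_r = 0.958.
Minimum at m = 0: t = λ / (4 n cos θ_r) = 440 / (4 × 2.14 × 0.958) = 53.7 nm.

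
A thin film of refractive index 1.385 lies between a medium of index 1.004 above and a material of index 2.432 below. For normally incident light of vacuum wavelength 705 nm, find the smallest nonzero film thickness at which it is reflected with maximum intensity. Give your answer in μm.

0.255 μm

Top surface (1.004 → 1.385): reflection off a higher-index medium gives a half-wave phase shift.
Bottom surface (1.385 → 2.432): reflection off a higher-index medium gives a half-wave phase shift.
Net: no relative phase inversion (both shifts match).
So the condition for constructive reflection is 2 n t = m λ.
Minimum nonzero at m = 1: t = λ / (2 n) = 705 / (2 × 1.385) = 255 nm.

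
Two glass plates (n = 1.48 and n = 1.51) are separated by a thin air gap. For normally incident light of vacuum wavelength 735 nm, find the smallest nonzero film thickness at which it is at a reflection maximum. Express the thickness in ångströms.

Ray reflecting at the top interface goes from n = 1.48 toward n = 1.0: no phase shift.
Ray reflecting at the bottom interface goes from n = 1.0 toward n = 1.51: a half-wave phase shift.
The two reflections differ by half a wavelength.
For bright reflection here: 2 n t = (m + ½) λ.
Minimum at m = 0: t = λ / (4 n) = 735 / (4 × 1.0) = 184 nm.

1838 Å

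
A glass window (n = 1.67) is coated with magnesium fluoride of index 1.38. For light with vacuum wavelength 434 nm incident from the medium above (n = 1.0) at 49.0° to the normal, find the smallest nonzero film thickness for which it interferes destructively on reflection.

93.9 nm

Ray reflecting at the top interface goes from n = 1.0 toward n = 1.38: a half-wave phase shift.
Bottom surface (1.38 → 1.67): reflection off a higher-index medium gives a half-wave phase shift.
The two reflections carry the same phase change, so no net offset.
With no net inversion, destructive interference in reflection requires 2 n t cos θ_r = (m + ½) λ.
Snell's law: 1.0 sin 49.0° = 1.38 sin θ_r → sin θ_r = 0.547, cos θ_r = 0.837.
Minimum at m = 0: t = λ / (4 n cos θ_r) = 434 / (4 × 1.38 × 0.837) = 93.9 nm.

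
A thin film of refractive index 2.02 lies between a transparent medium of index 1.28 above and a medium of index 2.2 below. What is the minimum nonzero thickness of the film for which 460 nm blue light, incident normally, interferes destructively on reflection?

Top surface (1.28 → 2.02): reflection off a higher-index medium gives a half-wave phase shift.
Ray reflecting at the bottom interface goes from n = 2.02 toward n = 2.2: a half-wave phase shift.
Net: no relative phase inversion (both shifts match).
So the condition for destructive reflection is 2 n t = (m + ½) λ.
Minimum at m = 0: t = λ / (4 n) = 460 / (4 × 2.02) = 56.9 nm.

56.9 nm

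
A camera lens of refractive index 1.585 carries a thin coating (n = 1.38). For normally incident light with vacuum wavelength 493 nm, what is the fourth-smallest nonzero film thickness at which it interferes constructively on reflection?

Ray reflecting at the top interface goes from n = 1.0 toward n = 1.38: a half-wave phase shift.
At the lower boundary (n = 1.38 to n = 1.585) the reflected ray undergoes a half-wave phase shift.
Zero or two π shifts → no net half-wave offset.
For maximum reflection here: 2 n t = m λ.
The fourth-smallest nonzero thickness corresponds to m = 4: t = m λ / (2 n) = 4.00 × 493 / (2 × 1.38) = 714 nm.

714 nm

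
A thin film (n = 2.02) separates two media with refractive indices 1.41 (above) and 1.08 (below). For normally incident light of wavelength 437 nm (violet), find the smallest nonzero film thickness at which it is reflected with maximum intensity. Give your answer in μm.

0.0541 μm

Top surface (1.41 → 2.02): reflection off a higher-index medium gives a half-wave phase shift.
At the lower boundary (n = 2.02 to n = 1.08) the reflected ray undergoes no phase shift.
The two reflections differ by half a wavelength.
With one net inversion, constructive interference in reflection requires 2 n t = (m + ½) λ.
Minimum at m = 0: t = λ / (4 n) = 437 / (4 × 2.02) = 54.1 nm.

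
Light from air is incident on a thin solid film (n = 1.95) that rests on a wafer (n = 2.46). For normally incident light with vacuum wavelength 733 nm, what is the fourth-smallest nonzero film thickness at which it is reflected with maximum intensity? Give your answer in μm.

0.752 μm

Top surface (1.0 → 1.95): reflection off a higher-index medium gives a half-wave phase shift.
Bottom surface (1.95 → 2.46): reflection off a higher-index medium gives a half-wave phase shift.
The two reflections carry the same phase change, so no net offset.
With no net inversion, constructive interference in reflection requires 2 n t = m λ.
The fourth-smallest nonzero thickness corresponds to m = 4: t = m λ / (2 n) = 4.00 × 733 / (2 × 1.95) = 752 nm.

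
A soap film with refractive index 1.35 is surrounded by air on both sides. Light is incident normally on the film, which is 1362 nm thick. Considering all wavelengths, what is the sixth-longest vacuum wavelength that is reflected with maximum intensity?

669 nm

At the upper boundary (n = 1.0 to n = 1.35) the reflected ray undergoes a half-wave phase shift.
At the lower boundary (n = 1.35 to n = 1.0) the reflected ray undergoes no phase shift.
The two reflections differ by half a wavelength.
For maximum reflection here: 2 n t = (m + ½) λ.
λ = 2 n t / (m + ½). The sixth-longest wavelength is m = 5: λ = 2 × 1.35 × 1362 / 5.50 = 669 nm.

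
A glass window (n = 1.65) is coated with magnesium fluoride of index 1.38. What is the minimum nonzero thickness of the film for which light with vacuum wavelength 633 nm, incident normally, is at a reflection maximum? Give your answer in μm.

Top surface (1.0 → 1.38): reflection off a higher-index medium gives a half-wave phase shift.
Bottom surface (1.38 → 1.65): reflection off a higher-index medium gives a half-wave phase shift.
Zero or two π shifts → no net half-wave offset.
With no net inversion, constructive interference in reflection requires 2 n t = m λ.
Minimum nonzero at m = 1: t = λ / (2 n) = 633 / (2 × 1.38) = 229 nm.

0.229 μm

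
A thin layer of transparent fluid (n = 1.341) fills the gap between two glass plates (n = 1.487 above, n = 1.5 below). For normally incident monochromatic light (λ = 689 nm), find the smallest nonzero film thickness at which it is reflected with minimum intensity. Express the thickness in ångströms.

Top surface (1.487 → 1.341): reflection off a lower-index medium gives no phase shift.
Ray reflecting at the bottom interface goes from n = 1.341 toward n = 1.5: a half-wave phase shift.
Exactly one π shift → a net half-wave offset.
For dark reflection here: 2 n t = m λ.
Minimum nonzero at m = 1: t = λ / (2 n) = 689 / (2 × 1.341) = 257 nm.

2569 Å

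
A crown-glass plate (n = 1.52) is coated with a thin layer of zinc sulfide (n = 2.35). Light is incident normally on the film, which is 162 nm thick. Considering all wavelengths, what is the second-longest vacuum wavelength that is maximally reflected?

Top surface (1.0 → 2.35): reflection off a higher-index medium gives a half-wave phase shift.
Bottom surface (2.35 → 1.52): reflection off a lower-index medium gives no phase shift.
Exactly one π shift → a net half-wave offset.
For bright reflection here: 2 n t = (m + ½) λ.
λ = 2 n t / (m + ½). The second-longest wavelength is m = 1: λ = 2 × 2.35 × 162 / 1.50 = 508 nm.

508 nm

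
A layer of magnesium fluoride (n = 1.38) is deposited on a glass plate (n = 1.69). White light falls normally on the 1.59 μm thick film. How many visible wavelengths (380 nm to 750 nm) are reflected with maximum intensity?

6

At the upper boundary (n = 1.0 to n = 1.38) the reflected ray undergoes a half-wave phase shift.
At the lower boundary (n = 1.38 to n = 1.69) the reflected ray undergoes a half-wave phase shift.
Zero or two π shifts → no net half-wave offset.
With no net inversion, constructive interference in reflection requires 2 n t = m λ.
λ = 2 n t / m = 4388 / m nm.
m=5: 878 nm (IR); m=6: 731 nm (visible); m=7: 627 nm (visible); m=8: 549 nm (visible); m=9: 488 nm (visible); m=10: 439 nm (visible); m=11: 399 nm (visible); m=12: 366 nm (UV).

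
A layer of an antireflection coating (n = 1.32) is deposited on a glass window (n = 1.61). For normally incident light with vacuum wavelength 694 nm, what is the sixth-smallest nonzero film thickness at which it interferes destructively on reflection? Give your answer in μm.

Ray reflecting at the top interface goes from n = 1.0 toward n = 1.32: a half-wave phase shift.
Ray reflecting at the bottom interface goes from n = 1.32 toward n = 1.61: a half-wave phase shift.
Net: no relative phase inversion (both shifts match).
With no net inversion, destructive interference in reflection requires 2 n t = (m + ½) λ.
The sixth-smallest nonzero thickness corresponds to m = 5: t = (m + ½) λ / (2 n) = 5.50 × 694 / (2 × 1.32) = 1446 nm.

1.45 μm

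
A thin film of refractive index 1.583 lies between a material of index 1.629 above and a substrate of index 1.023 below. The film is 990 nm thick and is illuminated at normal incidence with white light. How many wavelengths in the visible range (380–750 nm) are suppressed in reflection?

Top surface (1.629 → 1.583): reflection off a lower-index medium gives no phase shift.
Ray reflecting at the bottom interface goes from n = 1.583 toward n = 1.023: no phase shift.
The two reflections carry the same phase change, so no net offset.
So the condition for destructive reflection is 2 n t = (m + ½) λ.
λ = 2 n t / (m + ½) = 3134 / (m + ½) nm.
m=3: 896 nm (IR); m=4: 697 nm (visible); m=5: 570 nm (visible); m=6: 482 nm (visible); m=7: 418 nm (visible); m=8: 369 nm (UV).

4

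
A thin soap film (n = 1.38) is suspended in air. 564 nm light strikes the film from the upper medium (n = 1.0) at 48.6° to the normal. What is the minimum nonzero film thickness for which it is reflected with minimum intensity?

243 nm

Top surface (1.0 → 1.38): reflection off a higher-index medium gives a half-wave phase shift.
Ray reflecting at the bottom interface goes from n = 1.38 toward n = 1.0: no phase shift.
Net: one phase inversion between the two reflected rays.
For dark reflection here: 2 n t cos θ_r = m λ.
Snell's law: 1.0 sin 48.6° = 1.38 sin θ_r → sin θ_r = 0.544, cos θ_r = 0.839.
Minimum nonzero at m = 1: t = λ / (2 n cos θ_r) = 564 / (2 × 1.38 × 0.839) = 243 nm.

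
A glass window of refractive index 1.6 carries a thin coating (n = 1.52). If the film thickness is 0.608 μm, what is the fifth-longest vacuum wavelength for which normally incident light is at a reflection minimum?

411 nm

Ray reflecting at the top interface goes from n = 1.0 toward n = 1.52: a half-wave phase shift.
Bottom surface (1.52 → 1.6): reflection off a higher-index medium gives a half-wave phase shift.
Zero or two π shifts → no net half-wave offset.
So the condition for destructive reflection is 2 n t = (m + ½) λ.
λ = 2 n t / (m + ½). The fifth-longest wavelength is m = 4: λ = 2 × 1.52 × 608 / 4.50 = 411 nm.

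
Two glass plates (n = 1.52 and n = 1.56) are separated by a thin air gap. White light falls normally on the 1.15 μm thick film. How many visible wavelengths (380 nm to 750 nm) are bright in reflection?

Top surface (1.52 → 1.0): reflection off a lower-index medium gives no phase shift.
Bottom surface (1.0 → 1.56): reflection off a higher-index medium gives a half-wave phase shift.
The two reflections differ by half a wavelength.
With one net inversion, constructive interference in reflection requires 2 n t = (m + ½) λ.
λ = 2 n t / (m + ½) = 2300 / (m + ½) nm.
m=2: 920 nm (IR); m=3: 657 nm (visible); m=4: 511 nm (visible); m=5: 418 nm (visible); m=6: 354 nm (UV).

3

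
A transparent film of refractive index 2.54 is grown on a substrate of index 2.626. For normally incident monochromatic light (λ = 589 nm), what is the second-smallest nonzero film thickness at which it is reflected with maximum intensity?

At the upper boundary (n = 1.0 to n = 2.54) the reflected ray undergoes a half-wave phase shift.
Bottom surface (2.54 → 2.626): reflection off a higher-index medium gives a half-wave phase shift.
Zero or two π shifts → no net half-wave offset.
For strong reflection here: 2 n t = m λ.
The second-smallest nonzero thickness corresponds to m = 2: t = m λ / (2 n) = 2.00 × 589 / (2 × 2.54) = 232 nm.

232 nm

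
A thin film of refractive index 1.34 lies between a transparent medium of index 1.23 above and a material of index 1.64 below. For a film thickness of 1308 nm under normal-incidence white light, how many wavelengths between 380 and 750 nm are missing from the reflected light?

Ray reflecting at the top interface goes from n = 1.23 toward n = 1.34: a half-wave phase shift.
Ray reflecting at the bottom interface goes from n = 1.34 toward n = 1.64: a half-wave phase shift.
The two reflections carry the same phase change, so no net offset.
So the condition for destructive reflection is 2 n t = (m + ½) λ.
λ = 2 n t / (m + ½) = 3505 / (m + ½) nm.
m=4: 779 nm (IR); m=5: 637 nm (visible); m=6: 539 nm (visible); m=7: 467 nm (visible); m=8: 412 nm (visible); m=9: 369 nm (UV).

4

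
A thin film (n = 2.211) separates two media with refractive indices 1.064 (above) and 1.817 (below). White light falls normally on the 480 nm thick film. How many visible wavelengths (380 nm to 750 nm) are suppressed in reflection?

3

At the upper boundary (n = 1.064 to n = 2.211) the reflected ray undergoes a half-wave phase shift.
Ray reflecting at the bottom interface goes from n = 2.211 toward n = 1.817: no phase shift.
Exactly one π shift → a net half-wave offset.
For minimum reflection here: 2 n t = m λ.
λ = 2 n t / m = 2123 / m nm.
m=2: 1061 nm (IR); m=3: 708 nm (visible); m=4: 531 nm (visible); m=5: 425 nm (visible); m=6: 354 nm (UV).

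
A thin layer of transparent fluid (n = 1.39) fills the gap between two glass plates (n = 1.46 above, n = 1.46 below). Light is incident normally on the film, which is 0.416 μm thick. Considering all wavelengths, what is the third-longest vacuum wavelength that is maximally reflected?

At the upper boundary (n = 1.46 to n = 1.39) the reflected ray undergoes no phase shift.
Ray reflecting at the bottom interface goes from n = 1.39 toward n = 1.46: a half-wave phase shift.
Net: one phase inversion between the two reflected rays.
With one net inversion, constructive interference in reflection requires 2 n t = (m + ½) λ.
λ = 2 n t / (m + ½). The third-longest wavelength is m = 2: λ = 2 × 1.39 × 416 / 2.50 = 463 nm.

463 nm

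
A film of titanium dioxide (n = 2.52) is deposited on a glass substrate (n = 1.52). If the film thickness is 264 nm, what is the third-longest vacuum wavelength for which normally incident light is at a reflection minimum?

444 nm

Top surface (1.0 → 2.52): reflection off a higher-index medium gives a half-wave phase shift.
Ray reflecting at the bottom interface goes from n = 2.52 toward n = 1.52: no phase shift.
Exactly one π shift → a net half-wave offset.
For dark reflection here: 2 n t = m λ.
λ = 2 n t / m. The third-longest wavelength is m = 3: λ = 2 × 2.52 × 264 / 3.00 = 444 nm.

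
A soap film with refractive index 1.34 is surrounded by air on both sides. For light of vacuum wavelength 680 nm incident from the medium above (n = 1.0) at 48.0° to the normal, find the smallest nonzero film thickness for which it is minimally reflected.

305 nm

Ray reflecting at the top interface goes from n = 1.0 toward n = 1.34: a half-wave phase shift.
Bottom surface (1.34 → 1.0): reflection off a lower-index medium gives no phase shift.
Exactly one π shift → a net half-wave offset.
So the condition for destructive reflection is 2 n t cos θ_r = m λ.
Snell's law: 1.0 sin 48.0° = 1.34 sin θ_r → sin θ_r = 0.555, cos θ_r = 0.832.
Minimum nonzero at m = 1: t = λ / (2 n cos θ_r) = 680 / (2 × 1.34 × 0.832) = 305 nm.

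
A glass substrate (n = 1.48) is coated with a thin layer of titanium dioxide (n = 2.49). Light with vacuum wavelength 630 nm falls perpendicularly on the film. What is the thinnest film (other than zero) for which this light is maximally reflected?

63.3 nm

Ray reflecting at the top interface goes from n = 1.0 toward n = 2.49: a half-wave phase shift.
Bottom surface (2.49 → 1.48): reflection off a lower-index medium gives no phase shift.
The two reflections differ by half a wavelength.
For strong reflection here: 2 n t = (m + ½) λ.
Minimum at m = 0: t = λ / (4 n) = 630 / (4 × 2.49) = 63.3 nm.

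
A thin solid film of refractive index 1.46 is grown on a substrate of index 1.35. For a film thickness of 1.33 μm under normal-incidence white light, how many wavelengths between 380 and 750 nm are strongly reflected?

Top surface (1.0 → 1.46): reflection off a higher-index medium gives a half-wave phase shift.
At the lower boundary (n = 1.46 to n = 1.35) the reflected ray undergoes no phase shift.
Net: one phase inversion between the two reflected rays.
For strong reflection here: 2 n t = (m + ½) λ.
λ = 2 n t / (m + ½) = 3884 / (m + ½) nm.
m=4: 863 nm (IR); m=5: 706 nm (visible); m=6: 597 nm (visible); m=7: 518 nm (visible); m=8: 457 nm (visible); m=9: 409 nm (visible); m=10: 370 nm (UV).

5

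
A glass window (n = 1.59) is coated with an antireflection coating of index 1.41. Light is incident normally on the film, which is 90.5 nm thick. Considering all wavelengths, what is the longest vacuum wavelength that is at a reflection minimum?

Top surface (1.0 → 1.41): reflection off a higher-index medium gives a half-wave phase shift.
Bottom surface (1.41 → 1.59): reflection off a higher-index medium gives a half-wave phase shift.
The two reflections carry the same phase change, so no net offset.
With no net inversion, destructive interference in reflection requires 2 n t = (m + ½) λ.
λ = 2 n t / (m + ½). The longest wavelength is m = 0: λ = 2 × 1.41 × 90.5 / 0.500 = 510 nm.

510 nm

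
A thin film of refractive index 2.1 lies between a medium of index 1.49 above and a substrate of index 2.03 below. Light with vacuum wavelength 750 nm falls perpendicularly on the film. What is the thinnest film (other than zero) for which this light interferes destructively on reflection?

Ray reflecting at the top interface goes from n = 1.49 toward n = 2.1: a half-wave phase shift.
Bottom surface (2.1 → 2.03): reflection off a lower-index medium gives no phase shift.
The two reflections differ by half a wavelength.
With one net inversion, destructive interference in reflection requires 2 n t = m λ.
Minimum nonzero at m = 1: t = λ / (2 n) = 750 / (2 × 2.1) = 179 nm.

179 nm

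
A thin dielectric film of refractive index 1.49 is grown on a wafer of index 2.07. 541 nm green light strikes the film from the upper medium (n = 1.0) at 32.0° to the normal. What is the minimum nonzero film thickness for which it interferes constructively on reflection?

Top surface (1.0 → 1.49): reflection off a higher-index medium gives a half-wave phase shift.
Bottom surface (1.49 → 2.07): reflection off a higher-index medium gives a half-wave phase shift.
Net: no relative phase inversion (both shifts match).
So the condition for constructive reflection is 2 n t cos θ_r = m λ.
Snell's law: 1.0 sin 32.0° = 1.49 sin θ_r → sin θ_r = 0.356, cos θ_r = 0.935.
Minimum nonzero at m = 1: t = λ / (2 n cos θ_r) = 541 / (2 × 1.49 × 0.935) = 194 nm.

194 nm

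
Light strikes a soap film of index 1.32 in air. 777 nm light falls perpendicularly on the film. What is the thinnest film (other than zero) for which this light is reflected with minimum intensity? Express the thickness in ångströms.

At the upper boundary (n = 1.0 to n = 1.32) the reflected ray undergoes a half-wave phase shift.
Bottom surface (1.32 → 1.0): reflection off a lower-index medium gives no phase shift.
The two reflections differ by half a wavelength.
With one net inversion, destructive interference in reflection requires 2 n t = m λ.
Minimum nonzero at m = 1: t = λ / (2 n) = 777 / (2 × 1.32) = 294 nm.

2943 Å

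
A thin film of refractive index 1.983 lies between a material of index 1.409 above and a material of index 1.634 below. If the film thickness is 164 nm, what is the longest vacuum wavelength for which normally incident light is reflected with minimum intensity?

Ray reflecting at the top interface goes from n = 1.409 toward n = 1.983: a half-wave phase shift.
At the lower boundary (n = 1.983 to n = 1.634) the reflected ray undergoes no phase shift.
Exactly one π shift → a net half-wave offset.
For minimum reflection here: 2 n t = m λ.
λ = 2 n t / m. The longest wavelength is m = 1: λ = 2 × 1.983 × 164 / 1.00 = 650 nm.

650 nm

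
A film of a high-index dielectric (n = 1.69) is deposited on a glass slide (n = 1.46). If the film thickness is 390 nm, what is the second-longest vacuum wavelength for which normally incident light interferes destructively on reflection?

659 nm

At the upper boundary (n = 1.0 to n = 1.69) the reflected ray undergoes a half-wave phase shift.
Ray reflecting at the bottom interface goes from n = 1.69 toward n = 1.46: no phase shift.
Net: one phase inversion between the two reflected rays.
So the condition for destructive reflection is 2 n t = m λ.
λ = 2 n t / m. The second-longest wavelength is m = 2: λ = 2 × 1.69 × 390 / 2.00 = 659 nm.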